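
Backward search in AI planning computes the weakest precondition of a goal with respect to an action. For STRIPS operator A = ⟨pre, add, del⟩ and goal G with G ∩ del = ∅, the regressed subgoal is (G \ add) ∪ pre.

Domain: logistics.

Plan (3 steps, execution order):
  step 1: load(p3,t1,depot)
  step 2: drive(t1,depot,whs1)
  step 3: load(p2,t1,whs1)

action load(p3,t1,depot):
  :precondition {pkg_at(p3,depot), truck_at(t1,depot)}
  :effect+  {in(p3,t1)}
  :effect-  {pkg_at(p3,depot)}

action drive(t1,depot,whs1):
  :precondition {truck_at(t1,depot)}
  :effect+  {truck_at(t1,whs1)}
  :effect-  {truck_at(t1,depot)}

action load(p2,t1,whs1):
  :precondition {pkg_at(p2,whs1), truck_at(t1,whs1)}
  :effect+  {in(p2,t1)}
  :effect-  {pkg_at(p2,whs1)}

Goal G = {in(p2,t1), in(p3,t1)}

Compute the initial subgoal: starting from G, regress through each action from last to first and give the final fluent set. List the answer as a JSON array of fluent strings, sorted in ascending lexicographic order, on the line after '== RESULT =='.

Regress step by step:
  through step 3 (load(p2,t1,whs1)): drop {in(p2,t1)}, keep {in(p3,t1)}, require {pkg_at(p2,whs1), truck_at(t1,whs1)}
    → {in(p3,t1), pkg_at(p2,whs1), truck_at(t1,whs1)}
  through step 2 (drive(t1,depot,whs1)): drop {truck_at(t1,whs1)}, keep {in(p3,t1), pkg_at(p2,whs1)}, require {truck_at(t1,depot)}
    → {in(p3,t1), pkg_at(p2,whs1), truck_at(t1,depot)}
  through step 1 (load(p3,t1,depot)): drop {in(p3,t1)}, keep {pkg_at(p2,whs1), truck_at(t1,depot)}, require {pkg_at(p3,depot), truck_at(t1,depot)}
    → {pkg_at(p2,whs1), pkg_at(p3,depot), truck_at(t1,depot)}

== RESULT ==
["pkg_at(p2,whs1)", "pkg_at(p3,depot)", "truck_at(t1,depot)"]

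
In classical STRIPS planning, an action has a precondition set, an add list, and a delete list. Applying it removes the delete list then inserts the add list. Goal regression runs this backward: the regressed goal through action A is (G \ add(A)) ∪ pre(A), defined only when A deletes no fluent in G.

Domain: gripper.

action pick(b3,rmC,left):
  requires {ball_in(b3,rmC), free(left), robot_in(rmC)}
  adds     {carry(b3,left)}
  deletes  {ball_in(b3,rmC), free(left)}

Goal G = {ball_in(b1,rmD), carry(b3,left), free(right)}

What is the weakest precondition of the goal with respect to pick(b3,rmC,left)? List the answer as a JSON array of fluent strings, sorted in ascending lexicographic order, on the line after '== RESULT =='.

Compute (G \ add) ∪ pre:
  G ∩ del = {}  (empty — regression defined)
  G \ add = {ball_in(b1,rmD), carry(b3,left), free(right)} \ {carry(b3,left)} = {ball_in(b1,rmD), free(right)}
  ∪ pre   = {ball_in(b1,rmD), free(right)} ∪ {ball_in(b3,rmC), free(left), robot_in(rmC)}
          = {ball_in(b1,rmD), ball_in(b3,rmC), free(left), free(right), robot_in(rmC)}

== RESULT ==
["ball_in(b1,rmD)", "ball_in(b3,rmC)", "free(left)", "free(right)", "robot_in(rmC)"]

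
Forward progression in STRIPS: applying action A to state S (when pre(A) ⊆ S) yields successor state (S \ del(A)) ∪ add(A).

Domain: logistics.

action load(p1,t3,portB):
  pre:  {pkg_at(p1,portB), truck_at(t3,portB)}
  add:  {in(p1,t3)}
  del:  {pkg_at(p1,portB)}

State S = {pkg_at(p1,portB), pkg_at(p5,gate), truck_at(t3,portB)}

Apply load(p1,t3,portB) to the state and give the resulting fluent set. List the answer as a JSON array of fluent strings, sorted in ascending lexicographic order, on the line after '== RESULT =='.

Compute (S \ del) ∪ add:
  pre ⊆ S: {pkg_at(p1,portB), truck_at(t3,portB)} ⊆ S  — applicable
  S \ del = {pkg_at(p5,gate), truck_at(t3,portB)}
  ∪ add   = {in(p1,t3), pkg_at(p5,gate), truck_at(t3,portB)}

== RESULT ==
["in(p1,t3)", "pkg_at(p5,gate)", "truck_at(t3,portB)"]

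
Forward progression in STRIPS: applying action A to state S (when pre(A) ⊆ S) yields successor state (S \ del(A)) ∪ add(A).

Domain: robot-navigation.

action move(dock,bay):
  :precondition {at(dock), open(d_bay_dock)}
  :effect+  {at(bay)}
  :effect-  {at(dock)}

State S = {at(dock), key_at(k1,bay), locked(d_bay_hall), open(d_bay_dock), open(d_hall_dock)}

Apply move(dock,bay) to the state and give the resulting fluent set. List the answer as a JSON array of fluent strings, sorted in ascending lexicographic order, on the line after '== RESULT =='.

Progress:
  pre ⊆ S: {at(dock), open(d_bay_dock)} ⊆ S  — applicable
  S \ del = {key_at(k1,bay), locked(d_bay_hall), open(d_bay_dock), open(d_hall_dock)}
  ∪ add   = {at(bay), key_at(k1,bay), locked(d_bay_hall), open(d_bay_dock), open(d_hall_dock)}

== RESULT ==
["at(bay)", "key_at(k1,bay)", "locked(d_bay_hall)", "open(d_bay_dock)", "open(d_hall_dock)"]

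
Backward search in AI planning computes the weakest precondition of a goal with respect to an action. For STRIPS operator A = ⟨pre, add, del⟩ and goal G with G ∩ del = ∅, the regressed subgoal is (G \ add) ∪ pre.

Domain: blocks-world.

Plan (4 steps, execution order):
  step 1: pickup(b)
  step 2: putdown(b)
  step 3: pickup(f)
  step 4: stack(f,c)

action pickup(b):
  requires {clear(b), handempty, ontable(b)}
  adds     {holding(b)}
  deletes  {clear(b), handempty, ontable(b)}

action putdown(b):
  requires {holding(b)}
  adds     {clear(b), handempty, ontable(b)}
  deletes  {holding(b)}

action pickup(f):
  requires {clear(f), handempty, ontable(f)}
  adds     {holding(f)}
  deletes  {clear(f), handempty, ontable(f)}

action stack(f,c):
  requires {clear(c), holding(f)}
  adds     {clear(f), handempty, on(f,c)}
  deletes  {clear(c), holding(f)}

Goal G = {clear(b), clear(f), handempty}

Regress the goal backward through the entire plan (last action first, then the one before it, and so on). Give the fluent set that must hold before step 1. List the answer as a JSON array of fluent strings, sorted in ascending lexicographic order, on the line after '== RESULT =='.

Regress step by step:
  through step 4 (stack(f,c)): drop {clear(f), handempty}, keep {clear(b)}, require {clear(c), holding(f)}
    → {clear(b), clear(c), holding(f)}
  through step 3 (pickup(f)): drop {holding(f)}, keep {clear(b), clear(c)}, require {clear(f), handempty, ontable(f)}
    → {clear(b), clear(c), clear(f), handempty, ontable(f)}
  through step 2 (putdown(b)): drop {clear(b), handempty}, keep {clear(c), clear(f), ontable(f)}, require {holding(b)}
    → {clear(c), clear(f), holding(b), ontable(f)}
  through step 1 (pickup(b)): drop {holding(b)}, keep {clear(c), clear(f), ontable(f)}, require {clear(b), handempty, ontable(b)}
    → {clear(b), clear(c), clear(f), handempty, ontable(b), ontable(f)}

== RESULT ==
["clear(b)", "clear(c)", "clear(f)", "handempty", "ontable(b)", "ontable(f)"]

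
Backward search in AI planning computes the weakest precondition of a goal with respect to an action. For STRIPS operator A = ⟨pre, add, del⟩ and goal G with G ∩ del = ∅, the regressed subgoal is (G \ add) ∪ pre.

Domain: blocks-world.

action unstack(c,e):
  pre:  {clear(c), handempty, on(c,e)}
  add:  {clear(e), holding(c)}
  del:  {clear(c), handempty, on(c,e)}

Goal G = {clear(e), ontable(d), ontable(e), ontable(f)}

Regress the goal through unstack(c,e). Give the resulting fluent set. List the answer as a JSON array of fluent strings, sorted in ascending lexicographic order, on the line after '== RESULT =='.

Compute (G \ add) ∪ pre:
  G ∩ del = {}  (empty — regression defined)
  G \ add = {clear(e), ontable(d), ontable(e), ontable(f)} \ {clear(e), holding(c)} = {ontable(d), ontable(e), ontable(f)}
  ∪ pre   = {ontable(d), ontable(e), ontable(f)} ∪ {clear(c), handempty, on(c,e)}
          = {clear(c), handempty, on(c,e), ontable(d), ontable(e), ontable(f)}

== RESULT ==
["clear(c)", "handempty", "on(c,e)", "ontable(d)", "ontable(e)", "ontable(f)"]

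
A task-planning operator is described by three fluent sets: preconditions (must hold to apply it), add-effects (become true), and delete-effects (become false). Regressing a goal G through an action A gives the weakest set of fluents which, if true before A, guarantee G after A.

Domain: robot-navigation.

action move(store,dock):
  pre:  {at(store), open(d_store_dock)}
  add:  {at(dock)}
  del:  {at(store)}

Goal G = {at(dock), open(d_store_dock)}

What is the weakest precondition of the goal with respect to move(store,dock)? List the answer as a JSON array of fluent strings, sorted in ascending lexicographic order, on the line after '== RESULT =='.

Compute (G \ add) ∪ pre:
  G ∩ del = {}  (empty — regression defined)
  G \ add = {at(dock), open(d_store_dock)} \ {at(dock)} = {open(d_store_dock)}
  ∪ pre   = {open(d_store_dock)} ∪ {at(store), open(d_store_dock)}
          = {at(store), open(d_store_dock)}

== RESULT ==
["at(store)", "open(d_store_dock)"]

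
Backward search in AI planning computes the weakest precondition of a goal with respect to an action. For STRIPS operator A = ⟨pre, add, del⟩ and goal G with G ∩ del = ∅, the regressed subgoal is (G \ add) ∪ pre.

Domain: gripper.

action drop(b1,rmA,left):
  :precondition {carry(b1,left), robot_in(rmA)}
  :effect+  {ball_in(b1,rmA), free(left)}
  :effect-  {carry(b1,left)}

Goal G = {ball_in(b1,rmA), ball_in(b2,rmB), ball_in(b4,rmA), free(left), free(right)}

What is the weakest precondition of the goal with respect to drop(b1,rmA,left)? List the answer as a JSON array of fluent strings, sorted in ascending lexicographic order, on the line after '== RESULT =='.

Regress:
  G ∩ del = {}  (empty — regression defined)
  G \ add = {ball_in(b1,rmA), ball_in(b2,rmB), ball_in(b4,rmA), free(left), free(right)} \ {ball_in(b1,rmA), free(left)} = {ball_in(b2,rmB), ball_in(b4,rmA), free(right)}
  ∪ pre   = {ball_in(b2,rmB), ball_in(b4,rmA), free(right)} ∪ {carry(b1,left), robot_in(rmA)}
          = {ball_in(b2,rmB), ball_in(b4,rmA), carry(b1,left), free(right), robot_in(rmA)}

== RESULT ==
["ball_in(b2,rmB)", "ball_in(b4,rmA)", "carry(b1,left)", "free(right)", "robot_in(rmA)"]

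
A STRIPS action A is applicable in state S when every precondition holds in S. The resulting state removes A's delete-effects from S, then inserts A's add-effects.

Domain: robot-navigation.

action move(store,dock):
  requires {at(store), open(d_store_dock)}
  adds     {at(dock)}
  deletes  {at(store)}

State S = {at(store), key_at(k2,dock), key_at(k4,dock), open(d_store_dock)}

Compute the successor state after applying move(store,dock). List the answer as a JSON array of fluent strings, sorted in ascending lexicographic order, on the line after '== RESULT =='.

Compute (S \ del) ∪ add:
  pre ⊆ S: {at(store), open(d_store_dock)} ⊆ S  — applicable
  S \ del = {key_at(k2,dock), key_at(k4,dock), open(d_store_dock)}
  ∪ add   = {at(dock), key_at(k2,dock), key_at(k4,dock), open(d_store_dock)}

== RESULT ==
["at(dock)", "key_at(k2,dock)", "key_at(k4,dock)", "open(d_store_dock)"]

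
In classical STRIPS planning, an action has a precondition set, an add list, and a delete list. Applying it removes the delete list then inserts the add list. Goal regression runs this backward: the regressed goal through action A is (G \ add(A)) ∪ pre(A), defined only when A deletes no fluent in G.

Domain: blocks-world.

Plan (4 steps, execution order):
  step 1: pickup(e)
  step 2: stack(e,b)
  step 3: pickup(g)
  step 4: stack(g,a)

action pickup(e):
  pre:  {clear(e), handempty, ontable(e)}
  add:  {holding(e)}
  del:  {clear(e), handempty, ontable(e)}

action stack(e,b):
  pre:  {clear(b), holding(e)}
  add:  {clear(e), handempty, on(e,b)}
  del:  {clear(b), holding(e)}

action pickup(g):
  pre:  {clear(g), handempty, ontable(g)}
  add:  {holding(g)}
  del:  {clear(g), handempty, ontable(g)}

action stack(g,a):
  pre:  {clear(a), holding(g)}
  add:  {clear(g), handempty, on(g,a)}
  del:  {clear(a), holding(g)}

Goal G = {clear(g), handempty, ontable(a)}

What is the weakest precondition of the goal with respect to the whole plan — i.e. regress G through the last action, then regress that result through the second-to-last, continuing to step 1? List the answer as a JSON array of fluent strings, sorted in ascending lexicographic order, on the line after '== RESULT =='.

Work backward from the goal:
  through step 4 (stack(g,a)): drop {clear(g), handempty}, keep {ontable(a)}, require {clear(a), holding(g)}
    → {clear(a), holding(g), ontable(a)}
  through step 3 (pickup(g)): drop {holding(g)}, keep {clear(a), ontable(a)}, require {clear(g), handempty, ontable(g)}
    → {clear(a), clear(g), handempty, ontable(a), ontable(g)}
  through step 2 (stack(e,b)): drop {handempty}, keep {clear(a), clear(g), ontable(a), ontable(g)}, require {clear(b), holding(e)}
    → {clear(a), clear(b), clear(g), holding(e), ontable(a), ontable(g)}
  through step 1 (pickup(e)): drop {holding(e)}, keep {clear(a), clear(b), clear(g), ontable(a), ontable(g)}, require {clear(e), handempty, ontable(e)}
    → {clear(a), clear(b), clear(e), clear(g), handempty, ontable(a), ontable(e), ontable(g)}

== RESULT ==
["clear(a)", "clear(b)", "clear(e)", "clear(g)", "handempty", "ontable(a)", "ontable(e)", "ontable(g)"]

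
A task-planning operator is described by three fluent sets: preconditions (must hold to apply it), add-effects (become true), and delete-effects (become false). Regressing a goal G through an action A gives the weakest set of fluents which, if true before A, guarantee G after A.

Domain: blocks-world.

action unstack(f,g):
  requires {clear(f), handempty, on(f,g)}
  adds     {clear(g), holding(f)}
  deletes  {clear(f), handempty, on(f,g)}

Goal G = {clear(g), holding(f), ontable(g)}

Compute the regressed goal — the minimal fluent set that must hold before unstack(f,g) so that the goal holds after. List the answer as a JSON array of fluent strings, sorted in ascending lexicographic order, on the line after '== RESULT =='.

Regress:
  G ∩ del = {}  (empty — regression defined)
  G \ add = {clear(g), holding(f), ontable(g)} \ {clear(g), holding(f)} = {ontable(g)}
  ∪ pre   = {ontable(g)} ∪ {clear(f), handempty, on(f,g)}
          = {clear(f), handempty, on(f,g), ontable(g)}

== RESULT ==
["clear(f)", "handempty", "on(f,g)", "ontable(g)"]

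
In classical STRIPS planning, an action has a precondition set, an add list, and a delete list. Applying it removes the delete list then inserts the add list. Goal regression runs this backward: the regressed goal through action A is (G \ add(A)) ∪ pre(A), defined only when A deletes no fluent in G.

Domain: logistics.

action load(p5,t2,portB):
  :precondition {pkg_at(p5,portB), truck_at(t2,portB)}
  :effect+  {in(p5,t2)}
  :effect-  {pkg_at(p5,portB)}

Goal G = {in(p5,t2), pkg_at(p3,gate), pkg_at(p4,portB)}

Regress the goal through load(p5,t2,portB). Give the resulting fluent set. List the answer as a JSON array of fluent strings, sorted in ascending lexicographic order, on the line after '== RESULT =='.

Regress:
  G ∩ del = {}  (empty — regression defined)
  G \ add = {in(p5,t2), pkg_at(p3,gate), pkg_at(p4,portB)} \ {in(p5,t2)} = {pkg_at(p3,gate), pkg_at(p4,portB)}
  ∪ pre   = {pkg_at(p3,gate), pkg_at(p4,portB)} ∪ {pkg_at(p5,portB), truck_at(t2,portB)}
          = {pkg_at(p3,gate), pkg_at(p4,portB), pkg_at(p5,portB), truck_at(t2,portB)}

== RESULT ==
["pkg_at(p3,gate)", "pkg_at(p4,portB)", "pkg_at(p5,portB)", "truck_at(t2,portB)"]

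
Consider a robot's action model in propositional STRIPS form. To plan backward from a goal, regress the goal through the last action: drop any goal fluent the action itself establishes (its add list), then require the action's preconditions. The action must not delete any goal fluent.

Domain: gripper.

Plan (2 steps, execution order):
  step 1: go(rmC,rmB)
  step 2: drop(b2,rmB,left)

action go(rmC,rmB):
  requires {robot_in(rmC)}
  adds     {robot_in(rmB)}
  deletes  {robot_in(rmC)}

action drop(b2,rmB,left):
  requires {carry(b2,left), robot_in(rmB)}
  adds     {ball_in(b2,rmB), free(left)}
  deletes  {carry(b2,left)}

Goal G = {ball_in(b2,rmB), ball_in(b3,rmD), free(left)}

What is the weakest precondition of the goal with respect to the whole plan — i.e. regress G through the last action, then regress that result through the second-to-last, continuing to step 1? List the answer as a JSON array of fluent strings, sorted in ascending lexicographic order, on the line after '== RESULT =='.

Regress step by step:
  through step 2 (drop(b2,rmB,left)): drop {ball_in(b2,rmB), free(left)}, keep {ball_in(b3,rmD)}, require {carry(b2,left), robot_in(rmB)}
    → {ball_in(b3,rmD), carry(b2,left), robot_in(rmB)}
  through step 1 (go(rmC,rmB)): drop {robot_in(rmB)}, keep {ball_in(b3,rmD), carry(b2,left)}, require {robot_in(rmC)}
    → {ball_in(b3,rmD), carry(b2,left), robot_in(rmC)}

== RESULT ==
["ball_in(b3,rmD)", "carry(b2,left)", "robot_in(rmC)"]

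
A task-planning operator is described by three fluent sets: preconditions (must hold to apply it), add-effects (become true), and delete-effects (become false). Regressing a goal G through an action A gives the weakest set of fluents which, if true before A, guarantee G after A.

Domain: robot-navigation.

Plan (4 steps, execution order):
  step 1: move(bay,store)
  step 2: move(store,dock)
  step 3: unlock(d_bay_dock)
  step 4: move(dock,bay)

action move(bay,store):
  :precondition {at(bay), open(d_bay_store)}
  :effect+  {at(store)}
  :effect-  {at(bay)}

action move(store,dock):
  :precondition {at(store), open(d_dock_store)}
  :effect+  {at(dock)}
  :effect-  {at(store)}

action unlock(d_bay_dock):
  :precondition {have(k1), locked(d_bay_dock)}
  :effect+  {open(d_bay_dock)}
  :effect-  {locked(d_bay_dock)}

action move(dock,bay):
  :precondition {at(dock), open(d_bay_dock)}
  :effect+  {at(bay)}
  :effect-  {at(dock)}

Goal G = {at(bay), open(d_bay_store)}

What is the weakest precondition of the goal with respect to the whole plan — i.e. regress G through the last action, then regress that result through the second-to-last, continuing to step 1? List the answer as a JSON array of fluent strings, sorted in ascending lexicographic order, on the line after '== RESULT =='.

Work backward from the goal:
  through step 4 (move(dock,bay)): drop {at(bay)}, keep {open(d_bay_store)}, require {at(dock), open(d_bay_dock)}
    → {at(dock), open(d_bay_dock), open(d_bay_store)}
  through step 3 (unlock(d_bay_dock)): drop {open(d_bay_dock)}, keep {at(dock), open(d_bay_store)}, require {have(k1), locked(d_bay_dock)}
    → {at(dock), have(k1), locked(d_bay_dock), open(d_bay_store)}
  through step 2 (move(store,dock)): drop {at(dock)}, keep {have(k1), locked(d_bay_dock), open(d_bay_store)}, require {at(store), open(d_dock_store)}
    → {at(store), have(k1), locked(d_bay_dock), open(d_bay_store), open(d_dock_store)}
  through step 1 (move(bay,store)): drop {at(store)}, keep {have(k1), locked(d_bay_dock), open(d_bay_store), open(d_dock_store)}, require {at(bay), open(d_bay_store)}
    → {at(bay), have(k1), locked(d_bay_dock), open(d_bay_store), open(d_dock_store)}

== RESULT ==
["at(bay)", "have(k1)", "locked(d_bay_dock)", "open(d_bay_store)", "open(d_dock_store)"]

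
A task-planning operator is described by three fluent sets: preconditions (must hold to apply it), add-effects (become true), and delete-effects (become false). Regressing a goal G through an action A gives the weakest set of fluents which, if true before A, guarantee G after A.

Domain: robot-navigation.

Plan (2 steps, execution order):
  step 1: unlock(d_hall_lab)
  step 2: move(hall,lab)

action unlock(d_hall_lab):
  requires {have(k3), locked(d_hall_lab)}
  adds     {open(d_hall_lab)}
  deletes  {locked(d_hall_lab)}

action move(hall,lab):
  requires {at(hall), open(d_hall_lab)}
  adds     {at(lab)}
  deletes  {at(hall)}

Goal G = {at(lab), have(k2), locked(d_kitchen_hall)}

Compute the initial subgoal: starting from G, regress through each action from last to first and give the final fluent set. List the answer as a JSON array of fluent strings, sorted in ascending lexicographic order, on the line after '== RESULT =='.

Regress step by step:
  through step 2 (move(hall,lab)): drop {at(lab)}, keep {have(k2), locked(d_kitchen_hall)}, require {at(hall), open(d_hall_lab)}
    → {at(hall), have(k2), locked(d_kitchen_hall), open(d_hall_lab)}
  through step 1 (unlock(d_hall_lab)): drop {open(d_hall_lab)}, keep {at(hall), have(k2), locked(d_kitchen_hall)}, require {have(k3), locked(d_hall_lab)}
    → {at(hall), have(k2), have(k3), locked(d_hall_lab), locked(d_kitchen_hall)}

== RESULT ==
["at(hall)", "have(k2)", "have(k3)", "locked(d_hall_lab)", "locked(d_kitchen_hall)"]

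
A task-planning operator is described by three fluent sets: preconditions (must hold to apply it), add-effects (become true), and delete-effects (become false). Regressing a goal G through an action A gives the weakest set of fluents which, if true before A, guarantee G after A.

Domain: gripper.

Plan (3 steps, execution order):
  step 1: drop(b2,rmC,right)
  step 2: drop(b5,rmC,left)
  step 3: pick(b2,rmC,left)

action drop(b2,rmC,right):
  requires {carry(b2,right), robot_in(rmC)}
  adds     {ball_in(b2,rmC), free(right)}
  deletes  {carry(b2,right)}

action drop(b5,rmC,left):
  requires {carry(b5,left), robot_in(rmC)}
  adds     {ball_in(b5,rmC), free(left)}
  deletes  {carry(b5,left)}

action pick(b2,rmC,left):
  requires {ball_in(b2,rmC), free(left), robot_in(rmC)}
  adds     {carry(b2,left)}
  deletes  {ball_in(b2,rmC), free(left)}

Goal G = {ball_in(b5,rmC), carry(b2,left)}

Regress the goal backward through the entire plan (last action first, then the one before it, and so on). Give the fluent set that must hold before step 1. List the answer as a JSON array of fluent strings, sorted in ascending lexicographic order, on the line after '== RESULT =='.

Regress step by step:
  through step 3 (pick(b2,rmC,left)): drop {carry(b2,left)}, keep {ball_in(b5,rmC)}, require {ball_in(b2,rmC), free(left), robot_in(rmC)}
    → {ball_in(b2,rmC), ball_in(b5,rmC), free(left), robot_in(rmC)}
  through step 2 (drop(b5,rmC,left)): drop {ball_in(b5,rmC), free(left)}, keep {ball_in(b2,rmC), robot_in(rmC)}, require {carry(b5,left), robot_in(rmC)}
    → {ball_in(b2,rmC), carry(b5,left), robot_in(rmC)}
  through step 1 (drop(b2,rmC,right)): drop {ball_in(b2,rmC)}, keep {carry(b5,left), robot_in(rmC)}, require {carry(b2,right), robot_in(rmC)}
    → {carry(b2,right), carry(b5,left), robot_in(rmC)}

== RESULT ==
["carry(b2,right)", "carry(b5,left)", "robot_in(rmC)"]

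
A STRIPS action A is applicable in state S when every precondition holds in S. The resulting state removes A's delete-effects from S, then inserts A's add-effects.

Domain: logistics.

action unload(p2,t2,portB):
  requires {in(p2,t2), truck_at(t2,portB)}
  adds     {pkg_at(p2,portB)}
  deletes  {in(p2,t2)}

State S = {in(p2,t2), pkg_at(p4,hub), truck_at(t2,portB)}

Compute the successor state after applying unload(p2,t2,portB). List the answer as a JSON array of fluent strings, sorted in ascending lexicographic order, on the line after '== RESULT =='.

Compute (S \ del) ∪ add:
  pre ⊆ S: {in(p2,t2), truck_at(t2,portB)} ⊆ S  — applicable
  S \ del = {pkg_at(p4,hub), truck_at(t2,portB)}
  ∪ add   = {pkg_at(p2,portB), pkg_at(p4,hub), truck_at(t2,portB)}

== RESULT ==
["pkg_at(p2,portB)", "pkg_at(p4,hub)", "truck_at(t2,portB)"]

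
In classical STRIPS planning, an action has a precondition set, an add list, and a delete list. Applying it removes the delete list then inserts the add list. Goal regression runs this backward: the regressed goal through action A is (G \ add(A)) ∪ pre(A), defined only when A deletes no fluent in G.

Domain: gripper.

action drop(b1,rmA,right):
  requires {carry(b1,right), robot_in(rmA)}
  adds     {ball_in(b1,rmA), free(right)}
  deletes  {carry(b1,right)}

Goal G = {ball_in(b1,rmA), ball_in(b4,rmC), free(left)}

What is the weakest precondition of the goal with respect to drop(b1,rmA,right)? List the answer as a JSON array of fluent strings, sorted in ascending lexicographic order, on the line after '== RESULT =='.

Regress:
  G ∩ del = {}  (empty — regression defined)
  G \ add = {ball_in(b1,rmA), ball_in(b4,rmC), free(left)} \ {ball_in(b1,rmA), free(right)} = {ball_in(b4,rmC), free(left)}
  ∪ pre   = {ball_in(b4,rmC), free(left)} ∪ {carry(b1,right), robot_in(rmA)}
          = {ball_in(b4,rmC), carry(b1,right), free(left), robot_in(rmA)}

== RESULT ==
["ball_in(b4,rmC)", "carry(b1,right)", "free(left)", "robot_in(rmA)"]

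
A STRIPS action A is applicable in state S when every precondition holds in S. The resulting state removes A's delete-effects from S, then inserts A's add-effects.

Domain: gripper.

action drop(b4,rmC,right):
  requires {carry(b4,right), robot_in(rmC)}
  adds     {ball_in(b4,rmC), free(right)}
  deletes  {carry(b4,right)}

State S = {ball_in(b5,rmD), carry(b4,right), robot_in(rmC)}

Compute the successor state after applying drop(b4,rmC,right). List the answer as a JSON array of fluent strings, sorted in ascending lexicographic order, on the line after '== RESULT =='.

Progress:
  pre ⊆ S: {carry(b4,right), robot_in(rmC)} ⊆ S  — applicable
  S \ del = {ball_in(b5,rmD), robot_in(rmC)}
  ∪ add   = {ball_in(b4,rmC), ball_in(b5,rmD), free(right), robot_in(rmC)}

== RESULT ==
["ball_in(b4,rmC)", "ball_in(b5,rmD)", "free(right)", "robot_in(rmC)"]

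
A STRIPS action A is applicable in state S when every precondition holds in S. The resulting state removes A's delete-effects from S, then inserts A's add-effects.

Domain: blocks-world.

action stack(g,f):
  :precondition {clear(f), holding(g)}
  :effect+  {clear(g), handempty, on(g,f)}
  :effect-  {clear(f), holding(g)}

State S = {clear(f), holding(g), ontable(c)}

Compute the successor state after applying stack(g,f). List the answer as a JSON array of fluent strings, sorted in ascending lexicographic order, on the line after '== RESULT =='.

Compute (S \ del) ∪ add:
  pre ⊆ S: {clear(f), holding(g)} ⊆ S  — applicable
  S \ del = {ontable(c)}
  ∪ add   = {clear(g), handempty, on(g,f), ontable(c)}

== RESULT ==
["clear(g)", "handempty", "on(g,f)", "ontable(c)"]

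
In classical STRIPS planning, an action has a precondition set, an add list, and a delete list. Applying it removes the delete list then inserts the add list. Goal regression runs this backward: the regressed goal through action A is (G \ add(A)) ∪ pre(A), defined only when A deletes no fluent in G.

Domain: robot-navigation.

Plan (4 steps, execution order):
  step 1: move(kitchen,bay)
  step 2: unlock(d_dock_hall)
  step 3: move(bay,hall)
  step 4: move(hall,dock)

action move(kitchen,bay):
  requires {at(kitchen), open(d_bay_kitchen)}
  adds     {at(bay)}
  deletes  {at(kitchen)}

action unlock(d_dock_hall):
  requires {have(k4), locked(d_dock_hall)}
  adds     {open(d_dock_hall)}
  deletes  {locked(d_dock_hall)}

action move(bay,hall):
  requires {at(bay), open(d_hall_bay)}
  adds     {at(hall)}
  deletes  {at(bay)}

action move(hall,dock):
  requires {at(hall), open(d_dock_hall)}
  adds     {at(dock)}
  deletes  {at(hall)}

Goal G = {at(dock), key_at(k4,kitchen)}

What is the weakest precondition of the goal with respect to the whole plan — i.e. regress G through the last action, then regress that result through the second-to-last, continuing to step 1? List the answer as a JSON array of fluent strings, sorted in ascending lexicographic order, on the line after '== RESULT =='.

Work backward from the goal:
  through step 4 (move(hall,dock)): drop {at(dock)}, keep {key_at(k4,kitchen)}, require {at(hall), open(d_dock_hall)}
    → {at(hall), key_at(k4,kitchen), open(d_dock_hall)}
  through step 3 (move(bay,hall)): drop {at(hall)}, keep {key_at(k4,kitchen), open(d_dock_hall)}, require {at(bay), open(d_hall_bay)}
    → {at(bay), key_at(k4,kitchen), open(d_dock_hall), open(d_hall_bay)}
  through step 2 (unlock(d_dock_hall)): drop {open(d_dock_hall)}, keep {at(bay), key_at(k4,kitchen), open(d_hall_bay)}, require {have(k4), locked(d_dock_hall)}
    → {at(bay), have(k4), key_at(k4,kitchen), locked(d_dock_hall), open(d_hall_bay)}
  through step 1 (move(kitchen,bay)): drop {at(bay)}, keep {have(k4), key_at(k4,kitchen), locked(d_dock_hall), open(d_hall_bay)}, require {at(kitchen), open(d_bay_kitchen)}
    → {at(kitchen), have(k4), key_at(k4,kitchen), locked(d_dock_hall), open(d_bay_kitchen), open(d_hall_bay)}

== RESULT ==
["at(kitchen)", "have(k4)", "key_at(k4,kitchen)", "locked(d_dock_hall)", "open(d_bay_kitchen)", "open(d_hall_bay)"]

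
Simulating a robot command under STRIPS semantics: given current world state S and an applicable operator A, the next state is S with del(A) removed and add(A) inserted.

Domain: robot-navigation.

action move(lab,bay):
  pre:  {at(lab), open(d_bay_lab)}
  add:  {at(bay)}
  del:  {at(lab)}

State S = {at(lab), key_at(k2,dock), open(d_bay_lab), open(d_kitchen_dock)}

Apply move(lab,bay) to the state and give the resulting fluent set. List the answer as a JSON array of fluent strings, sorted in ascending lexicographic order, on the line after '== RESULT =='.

Compute (S \ del) ∪ add:
  pre ⊆ S: {at(lab), open(d_bay_lab)} ⊆ S  — applicable
  S \ del = {key_at(k2,dock), open(d_bay_lab), open(d_kitchen_dock)}
  ∪ add   = {at(bay), key_at(k2,dock), open(d_bay_lab), open(d_kitchen_dock)}

== RESULT ==
["at(bay)", "key_at(k2,dock)", "open(d_bay_lab)", "open(d_kitchen_dock)"]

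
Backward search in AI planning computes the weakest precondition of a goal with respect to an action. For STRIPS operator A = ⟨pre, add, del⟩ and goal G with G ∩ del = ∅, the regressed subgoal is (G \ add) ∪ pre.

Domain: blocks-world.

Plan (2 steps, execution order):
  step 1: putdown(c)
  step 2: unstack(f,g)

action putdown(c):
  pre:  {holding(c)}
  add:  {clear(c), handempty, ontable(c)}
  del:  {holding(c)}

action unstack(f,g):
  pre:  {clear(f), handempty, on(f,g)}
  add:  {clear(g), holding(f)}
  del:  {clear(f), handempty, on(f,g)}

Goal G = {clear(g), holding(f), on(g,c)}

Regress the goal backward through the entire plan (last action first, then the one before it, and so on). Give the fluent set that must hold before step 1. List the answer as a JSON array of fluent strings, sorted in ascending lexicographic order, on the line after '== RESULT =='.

Work backward from the goal:
  through step 2 (unstack(f,g)): drop {clear(g), holding(f)}, keep {on(g,c)}, require {clear(f), handempty, on(f,g)}
    → {clear(f), handempty, on(f,g), on(g,c)}
  through step 1 (putdown(c)): drop {handempty}, keep {clear(f), on(f,g), on(g,c)}, require {holding(c)}
    → {clear(f), holding(c), on(f,g), on(g,c)}

== RESULT ==
["clear(f)", "holding(c)", "on(f,g)", "on(g,c)"]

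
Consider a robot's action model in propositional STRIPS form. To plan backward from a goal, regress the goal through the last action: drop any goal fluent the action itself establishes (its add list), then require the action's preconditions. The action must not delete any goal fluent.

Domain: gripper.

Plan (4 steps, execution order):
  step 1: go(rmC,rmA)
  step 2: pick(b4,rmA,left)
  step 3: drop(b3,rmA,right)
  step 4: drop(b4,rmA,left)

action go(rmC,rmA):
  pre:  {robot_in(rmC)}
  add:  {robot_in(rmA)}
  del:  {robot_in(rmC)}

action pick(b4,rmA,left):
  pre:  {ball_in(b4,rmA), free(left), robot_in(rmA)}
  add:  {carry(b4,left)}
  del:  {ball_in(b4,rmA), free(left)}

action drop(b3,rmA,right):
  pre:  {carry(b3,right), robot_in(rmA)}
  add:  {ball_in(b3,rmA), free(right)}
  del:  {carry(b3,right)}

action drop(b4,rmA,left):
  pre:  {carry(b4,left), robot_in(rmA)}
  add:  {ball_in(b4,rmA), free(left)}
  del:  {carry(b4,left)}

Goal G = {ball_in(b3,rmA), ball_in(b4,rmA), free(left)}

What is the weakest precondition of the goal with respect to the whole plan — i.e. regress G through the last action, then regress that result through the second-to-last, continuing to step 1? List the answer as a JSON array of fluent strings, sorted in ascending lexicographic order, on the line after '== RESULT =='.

Regress step by step:
  through step 4 (drop(b4,rmA,left)): drop {ball_in(b4,rmA), free(left)}, keep {ball_in(b3,rmA)}, require {carry(b4,left), robot_in(rmA)}
    → {ball_in(b3,rmA), carry(b4,left), robot_in(rmA)}
  through step 3 (drop(b3,rmA,right)): drop {ball_in(b3,rmA)}, keep {carry(b4,left), robot_in(rmA)}, require {carry(b3,right), robot_in(rmA)}
    → {carry(b3,right), carry(b4,left), robot_in(rmA)}
  through step 2 (pick(b4,rmA,left)): drop {carry(b4,left)}, keep {carry(b3,right), robot_in(rmA)}, require {ball_in(b4,rmA), free(left), robot_in(rmA)}
    → {ball_in(b4,rmA), carry(b3,right), free(left), robot_in(rmA)}
  through step 1 (go(rmC,rmA)): drop {robot_in(rmA)}, keep {ball_in(b4,rmA), carry(b3,right), free(left)}, require {robot_in(rmC)}
    → {ball_in(b4,rmA), carry(b3,right), free(left), robot_in(rmC)}

== RESULT ==
["ball_in(b4,rmA)", "carry(b3,right)", "free(left)", "robot_in(rmC)"]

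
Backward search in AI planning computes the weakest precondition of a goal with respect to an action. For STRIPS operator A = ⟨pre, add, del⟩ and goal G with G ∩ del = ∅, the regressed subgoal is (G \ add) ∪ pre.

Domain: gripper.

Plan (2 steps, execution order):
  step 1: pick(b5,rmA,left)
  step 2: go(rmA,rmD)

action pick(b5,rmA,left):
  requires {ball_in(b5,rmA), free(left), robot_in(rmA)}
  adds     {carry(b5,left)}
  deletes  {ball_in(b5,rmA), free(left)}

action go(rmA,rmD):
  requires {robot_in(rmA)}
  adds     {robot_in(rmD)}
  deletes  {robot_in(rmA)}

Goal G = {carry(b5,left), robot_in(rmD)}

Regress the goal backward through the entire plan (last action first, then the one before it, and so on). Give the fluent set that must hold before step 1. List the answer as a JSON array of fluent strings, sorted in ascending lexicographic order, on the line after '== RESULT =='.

Regress step by step:
  through step 2 (go(rmA,rmD)): drop {robot_in(rmD)}, keep {carry(b5,left)}, require {robot_in(rmA)}
    → {carry(b5,left), robot_in(rmA)}
  through step 1 (pick(b5,rmA,left)): drop {carry(b5,left)}, keep {robot_in(rmA)}, require {ball_in(b5,rmA), free(left), robot_in(rmA)}
    → {ball_in(b5,rmA), free(left), robot_in(rmA)}

== RESULT ==
["ball_in(b5,rmA)", "free(left)", "robot_in(rmA)"]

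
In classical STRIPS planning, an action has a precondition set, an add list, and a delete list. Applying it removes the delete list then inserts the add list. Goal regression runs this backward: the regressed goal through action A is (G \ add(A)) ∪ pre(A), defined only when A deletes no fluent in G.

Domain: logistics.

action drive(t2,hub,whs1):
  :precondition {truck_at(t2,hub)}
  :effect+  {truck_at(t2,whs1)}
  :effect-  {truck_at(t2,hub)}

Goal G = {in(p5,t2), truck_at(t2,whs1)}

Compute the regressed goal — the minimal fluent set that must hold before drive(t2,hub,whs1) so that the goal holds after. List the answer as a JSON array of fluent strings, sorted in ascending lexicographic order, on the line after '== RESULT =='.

Compute (G \ add) ∪ pre:
  G ∩ del = {}  (empty — regression defined)
  G \ add = {in(p5,t2), truck_at(t2,whs1)} \ {truck_at(t2,whs1)} = {in(p5,t2)}
  ∪ pre   = {in(p5,t2)} ∪ {truck_at(t2,hub)}
          = {in(p5,t2), truck_at(t2,hub)}

== RESULT ==
["in(p5,t2)", "truck_at(t2,hub)"]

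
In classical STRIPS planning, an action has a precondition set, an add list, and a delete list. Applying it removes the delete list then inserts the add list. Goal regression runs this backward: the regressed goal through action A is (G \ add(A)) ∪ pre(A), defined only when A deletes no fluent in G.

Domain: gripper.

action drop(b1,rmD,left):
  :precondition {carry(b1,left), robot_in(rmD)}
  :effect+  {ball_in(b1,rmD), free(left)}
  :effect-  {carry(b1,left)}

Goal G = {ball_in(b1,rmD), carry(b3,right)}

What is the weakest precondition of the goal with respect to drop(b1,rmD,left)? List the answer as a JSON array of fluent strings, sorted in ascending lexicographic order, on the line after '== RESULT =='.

Regress:
  G ∩ del = {}  (empty — regression defined)
  G \ add = {ball_in(b1,rmD), carry(b3,right)} \ {ball_in(b1,rmD), free(left)} = {carry(b3,right)}
  ∪ pre   = {carry(b3,right)} ∪ {carry(b1,left), robot_in(rmD)}
          = {carry(b1,left), carry(b3,right), robot_in(rmD)}

== RESULT ==
["carry(b1,left)", "carry(b3,right)", "robot_in(rmD)"]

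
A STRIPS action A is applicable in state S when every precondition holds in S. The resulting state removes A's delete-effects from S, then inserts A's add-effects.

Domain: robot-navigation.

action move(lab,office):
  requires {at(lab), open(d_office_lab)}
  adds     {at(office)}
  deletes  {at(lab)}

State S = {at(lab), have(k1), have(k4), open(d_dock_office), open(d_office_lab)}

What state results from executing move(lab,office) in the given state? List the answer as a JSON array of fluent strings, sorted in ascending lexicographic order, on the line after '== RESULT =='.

Compute (S \ del) ∪ add:
  pre ⊆ S: {at(lab), open(d_office_lab)} ⊆ S  — applicable
  S \ del = {have(k1), have(k4), open(d_dock_office), open(d_office_lab)}
  ∪ add   = {at(office), have(k1), have(k4), open(d_dock_office), open(d_office_lab)}

== RESULT ==
["at(office)", "have(k1)", "have(k4)", "open(d_dock_office)", "open(d_office_lab)"]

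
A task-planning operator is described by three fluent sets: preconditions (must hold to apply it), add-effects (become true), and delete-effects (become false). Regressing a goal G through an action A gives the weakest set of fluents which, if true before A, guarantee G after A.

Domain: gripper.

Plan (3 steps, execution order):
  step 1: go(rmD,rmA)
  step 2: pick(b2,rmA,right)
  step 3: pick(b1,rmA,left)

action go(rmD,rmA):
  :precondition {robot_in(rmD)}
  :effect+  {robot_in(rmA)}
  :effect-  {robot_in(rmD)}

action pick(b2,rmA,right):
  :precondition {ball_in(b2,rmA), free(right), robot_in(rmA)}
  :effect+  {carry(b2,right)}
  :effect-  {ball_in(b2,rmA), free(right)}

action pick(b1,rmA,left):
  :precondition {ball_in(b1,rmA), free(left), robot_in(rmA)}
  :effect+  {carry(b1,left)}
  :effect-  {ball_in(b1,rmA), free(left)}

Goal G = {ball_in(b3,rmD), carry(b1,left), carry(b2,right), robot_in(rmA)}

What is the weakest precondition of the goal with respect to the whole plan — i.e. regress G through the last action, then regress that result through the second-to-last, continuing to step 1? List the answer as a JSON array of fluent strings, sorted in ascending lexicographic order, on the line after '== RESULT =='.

Regress step by step:
  through step 3 (pick(b1,rmA,left)): drop {carry(b1,left)}, keep {ball_in(b3,rmD), carry(b2,right), robot_in(rmA)}, require {ball_in(b1,rmA), free(left), robot_in(rmA)}
    → {ball_in(b1,rmA), ball_in(b3,rmD), carry(b2,right), free(left), robot_in(rmA)}
  through step 2 (pick(b2,rmA,right)): drop {carry(b2,right)}, keep {ball_in(b1,rmA), ball_in(b3,rmD), free(left), robot_in(rmA)}, require {ball_in(b2,rmA), free(right), robot_in(rmA)}
    → {ball_in(b1,rmA), ball_in(b2,rmA), ball_in(b3,rmD), free(left), free(right), robot_in(rmA)}
  through step 1 (go(rmD,rmA)): drop {robot_in(rmA)}, keep {ball_in(b1,rmA), ball_in(b2,rmA), ball_in(b3,rmD), free(left), free(right)}, require {robot_in(rmD)}
    → {ball_in(b1,rmA), ball_in(b2,rmA), ball_in(b3,rmD), free(left), free(right), robot_in(rmD)}

== RESULT ==
["ball_in(b1,rmA)", "ball_in(b2,rmA)", "ball_in(b3,rmD)", "free(left)", "free(right)", "robot_in(rmD)"]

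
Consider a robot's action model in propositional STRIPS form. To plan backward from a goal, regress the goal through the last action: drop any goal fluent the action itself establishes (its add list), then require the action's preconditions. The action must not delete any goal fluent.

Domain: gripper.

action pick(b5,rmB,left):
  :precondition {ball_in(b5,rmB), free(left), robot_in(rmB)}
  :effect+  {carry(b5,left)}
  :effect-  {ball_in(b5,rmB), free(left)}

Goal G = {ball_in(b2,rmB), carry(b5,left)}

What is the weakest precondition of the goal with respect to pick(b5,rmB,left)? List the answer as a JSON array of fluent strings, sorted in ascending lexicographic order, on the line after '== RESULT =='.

Compute (G \ add) ∪ pre:
  G ∩ del = {}  (empty — regression defined)
  G \ add = {ball_in(b2,rmB), carry(b5,left)} \ {carry(b5,left)} = {ball_in(b2,rmB)}
  ∪ pre   = {ball_in(b2,rmB)} ∪ {ball_in(b5,rmB), free(left), robot_in(rmB)}
          = {ball_in(b2,rmB), ball_in(b5,rmB), free(left), robot_in(rmB)}

== RESULT ==
["ball_in(b2,rmB)", "ball_in(b5,rmB)", "free(left)", "robot_in(rmB)"]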